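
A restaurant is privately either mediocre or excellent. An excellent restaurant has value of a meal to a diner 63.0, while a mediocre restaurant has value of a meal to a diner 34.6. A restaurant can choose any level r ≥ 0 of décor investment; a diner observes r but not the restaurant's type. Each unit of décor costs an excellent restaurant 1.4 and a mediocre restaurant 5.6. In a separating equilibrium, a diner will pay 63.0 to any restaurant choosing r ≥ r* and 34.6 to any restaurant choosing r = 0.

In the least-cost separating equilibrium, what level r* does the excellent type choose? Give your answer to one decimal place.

5.1

A mediocre restaurant choosing r = 0 receives 34.6.
Imitating at r* instead would pay 63.0 at cost 5.6·r*, netting 63.0 − 5.6·r*.
Indifference: 34.6 = 63.0 − 5.6·r*, so r* = (63.0 − 34.6) / 5.6 ≈ 5.1.
At r* the mediocre type's incentive constraint just binds; the excellent type strictly prefers r* since its per-unit cost is lower.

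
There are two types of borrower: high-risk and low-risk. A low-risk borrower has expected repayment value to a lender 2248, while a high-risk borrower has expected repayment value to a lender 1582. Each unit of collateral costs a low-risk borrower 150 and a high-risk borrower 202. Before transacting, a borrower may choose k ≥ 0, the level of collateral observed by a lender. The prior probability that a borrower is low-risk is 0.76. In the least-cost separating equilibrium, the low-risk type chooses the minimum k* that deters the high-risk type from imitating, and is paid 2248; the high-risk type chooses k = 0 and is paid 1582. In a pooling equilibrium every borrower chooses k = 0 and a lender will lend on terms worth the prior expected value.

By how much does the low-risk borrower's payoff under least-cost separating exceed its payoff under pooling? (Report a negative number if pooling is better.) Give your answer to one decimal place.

Least-cost separating signal: k* solves 1582 = 2248 − 202·k*, so k* = (2248 − 1582)/202 ≈ 3.2970.
Low-risk type's separating payoff: 2248 − 150 × k* = 2248 − 150 × (2248 − 1582)/202 = 2248 − 99900/202 ≈ 1753.446.
Pooling payoff: 0.76 × 2248 + 0.24 × 1582 = 2088.16.
Difference: 1753.446 − 2088.16 = -334.714, i.e. -334.7 to one decimal place.
The low-risk type would prefer the pooling outcome.

-334.7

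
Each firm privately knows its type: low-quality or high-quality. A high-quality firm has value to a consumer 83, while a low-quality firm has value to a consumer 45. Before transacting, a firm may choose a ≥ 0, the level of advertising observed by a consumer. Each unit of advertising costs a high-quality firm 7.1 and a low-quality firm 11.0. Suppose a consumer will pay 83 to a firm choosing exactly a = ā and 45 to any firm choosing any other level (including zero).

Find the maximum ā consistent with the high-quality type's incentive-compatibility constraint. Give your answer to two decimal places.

5.35

Choosing ā yields the high-quality type 83 − 7.1·ā; choosing zero yields 45.
The high-quality type is indifferent at 83 − 7.1·ā = 45, i.e. ā = (83 − 45) / 7.1 ≈ 5.35.
For any ā above 5.35 the high-quality type would rather pool at zero, so separation collapses.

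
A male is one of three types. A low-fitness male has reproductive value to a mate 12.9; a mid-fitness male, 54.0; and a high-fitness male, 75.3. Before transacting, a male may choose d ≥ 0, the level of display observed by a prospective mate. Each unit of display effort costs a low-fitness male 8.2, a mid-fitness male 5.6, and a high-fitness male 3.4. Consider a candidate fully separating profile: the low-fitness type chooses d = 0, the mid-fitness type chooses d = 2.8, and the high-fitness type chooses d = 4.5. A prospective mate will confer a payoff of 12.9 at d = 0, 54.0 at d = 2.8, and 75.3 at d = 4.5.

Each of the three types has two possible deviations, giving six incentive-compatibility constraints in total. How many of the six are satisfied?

Mid-fitness (own payoff 54.0 − 5.6×2.8 = 38.32): to d=0 gives 12.9 → no gain ✓; to d=4.5 gives 75.3 − 5.6×4.5 = 50.1 → profitable ✗.
High-fitness (own payoff 75.3 − 3.4×4.5 = 60): to d=0 gives 12.9 → no gain ✓; to d=2.8 gives 54.0 − 3.4×2.8 = 44.48 → no gain ✓.
Low-fitness (own payoff 12.9): to d=2.8 gives 54.0 − 8.2×2.8 = 31.04 → profitable ✗; to d=4.5 gives 75.3 − 8.2×4.5 = 38.4 → profitable ✗.
3 of the 6 constraints hold; not an equilibrium.

3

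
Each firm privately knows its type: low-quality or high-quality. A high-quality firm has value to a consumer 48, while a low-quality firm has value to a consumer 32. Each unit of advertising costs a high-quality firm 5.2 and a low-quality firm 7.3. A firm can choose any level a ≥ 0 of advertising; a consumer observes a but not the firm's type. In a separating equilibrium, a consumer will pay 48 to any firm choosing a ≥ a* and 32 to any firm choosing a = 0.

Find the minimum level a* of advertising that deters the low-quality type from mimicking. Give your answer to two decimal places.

A low-quality firm choosing a = 0 receives 32.
Imitating at a* instead would pay 48 at cost 7.3·a*, netting 48 − 7.3·a*.
Indifference: 32 = 48 − 7.3·a*, so a* = (48 − 32) / 7.3 ≈ 2.19.
At a* the low-quality type's incentive constraint just binds; the high-quality type strictly prefers a* since its per-unit cost is lower.

2.19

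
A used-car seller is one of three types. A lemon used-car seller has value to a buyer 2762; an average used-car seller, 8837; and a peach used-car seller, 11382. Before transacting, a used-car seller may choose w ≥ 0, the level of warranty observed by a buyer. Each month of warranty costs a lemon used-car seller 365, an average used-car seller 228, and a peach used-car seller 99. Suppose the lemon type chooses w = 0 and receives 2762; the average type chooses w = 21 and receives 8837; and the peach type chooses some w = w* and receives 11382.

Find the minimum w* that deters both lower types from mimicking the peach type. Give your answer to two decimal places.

32.16

Lemon type (on-path payoff 2762) won't mimic when 2762 ≥ 11382 − 365·w*, i.e. w* ≥ 23.62.
Average type (on-path payoff 8837 − 228×21 = 4049) won't mimic when 4049 ≥ 11382 − 228·w*, i.e. w* ≥ 32.16.
Both must hold, so w* = max(23.62, 32.16) = 32.16. The average type's constraint binds.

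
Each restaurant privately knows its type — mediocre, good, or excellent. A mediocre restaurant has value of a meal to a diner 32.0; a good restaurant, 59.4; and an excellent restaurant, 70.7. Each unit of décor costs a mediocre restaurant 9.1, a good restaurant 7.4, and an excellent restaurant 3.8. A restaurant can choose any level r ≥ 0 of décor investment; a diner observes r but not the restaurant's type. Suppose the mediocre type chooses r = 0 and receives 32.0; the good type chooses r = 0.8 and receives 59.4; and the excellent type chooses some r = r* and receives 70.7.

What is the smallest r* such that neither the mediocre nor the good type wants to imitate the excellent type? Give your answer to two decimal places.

4.25

Mediocre type (on-path payoff 32.0) won't mimic when 32.0 ≥ 70.7 − 9.1·r*, i.e. r* ≥ 4.25.
Good type (on-path payoff 59.4 − 7.4×0.8 = 53.48) won't mimic when 53.48 ≥ 70.7 − 7.4·r*, i.e. r* ≥ 2.33.
Both must hold, so r* = max(4.25, 2.33) = 4.25. The mediocre type's constraint binds.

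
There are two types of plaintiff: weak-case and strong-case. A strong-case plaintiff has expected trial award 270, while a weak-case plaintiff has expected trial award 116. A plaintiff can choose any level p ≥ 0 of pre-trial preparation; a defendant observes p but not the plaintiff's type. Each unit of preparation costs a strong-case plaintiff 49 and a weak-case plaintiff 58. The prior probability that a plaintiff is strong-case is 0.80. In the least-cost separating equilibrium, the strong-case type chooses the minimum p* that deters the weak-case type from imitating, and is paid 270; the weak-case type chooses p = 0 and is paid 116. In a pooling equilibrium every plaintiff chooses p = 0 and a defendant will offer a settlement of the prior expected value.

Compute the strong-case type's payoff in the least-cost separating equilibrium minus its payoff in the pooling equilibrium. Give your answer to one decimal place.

-99.3

Least-cost separating signal: p* solves 116 = 270 − 58·p*, so p* = (270 − 116)/58 ≈ 2.6552.
Strong-case type's separating payoff: 270 − 49 × p* = 270 − 49 × (270 − 116)/58 = 270 − 7546/58 ≈ 139.897.
Pooling payoff: 0.80 × 270 + 0.20 × 116 = 239.2.
Difference: 139.897 − 239.2 = -99.303, i.e. -99.3 to one decimal place.
The strong-case type would prefer the pooling outcome.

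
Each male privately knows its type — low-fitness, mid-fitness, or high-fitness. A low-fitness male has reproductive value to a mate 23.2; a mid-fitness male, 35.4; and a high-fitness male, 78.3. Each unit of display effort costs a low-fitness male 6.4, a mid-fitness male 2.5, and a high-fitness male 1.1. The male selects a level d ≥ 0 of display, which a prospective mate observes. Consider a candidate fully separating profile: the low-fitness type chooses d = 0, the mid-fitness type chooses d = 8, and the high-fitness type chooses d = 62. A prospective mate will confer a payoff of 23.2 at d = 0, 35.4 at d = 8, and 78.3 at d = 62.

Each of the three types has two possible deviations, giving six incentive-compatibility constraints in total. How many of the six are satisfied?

3

Low-fitness (own payoff 23.2): to d=8 gives 35.4 − 6.4×8 = -15.8 → no gain ✓; to d=62 gives 78.3 − 6.4×62 = -318.5 → no gain ✓.
High-fitness (own payoff 78.3 − 1.1×62 = 10.1): to d=0 gives 23.2 → profitable ✗; to d=8 gives 35.4 − 1.1×8 = 26.6 → profitable ✗.
Mid-fitness (own payoff 35.4 − 2.5×8 = 15.4): to d=0 gives 23.2 → profitable ✗; to d=62 gives 78.3 − 2.5×62 = -76.7 → no gain ✓.
3 of the 6 constraints hold; not an equilibrium.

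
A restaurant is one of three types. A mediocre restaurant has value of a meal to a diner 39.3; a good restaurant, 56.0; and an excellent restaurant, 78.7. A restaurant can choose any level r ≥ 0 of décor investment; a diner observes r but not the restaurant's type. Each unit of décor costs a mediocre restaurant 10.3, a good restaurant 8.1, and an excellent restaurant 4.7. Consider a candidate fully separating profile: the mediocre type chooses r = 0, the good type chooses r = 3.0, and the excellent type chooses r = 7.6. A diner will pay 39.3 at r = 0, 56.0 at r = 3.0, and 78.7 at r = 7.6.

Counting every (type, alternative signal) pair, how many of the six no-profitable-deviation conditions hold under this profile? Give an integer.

5

Excellent (own payoff 78.7 − 4.7×7.6 = 42.98): to r=0 gives 39.3 → no gain ✓; to r=3.0 gives 56.0 − 4.7×3.0 = 41.9 → no gain ✓.
Good (own payoff 56.0 − 8.1×3.0 = 31.7): to r=0 gives 39.3 → profitable ✗; to r=7.6 gives 78.7 − 8.1×7.6 = 17.14 → no gain ✓.
Mediocre (own payoff 39.3): to r=3.0 gives 56.0 − 10.3×3.0 = 25.1 → no gain ✓; to r=7.6 gives 78.7 − 10.3×7.6 = 0.42 → no gain ✓.
5 of the 6 constraints hold; not an equilibrium.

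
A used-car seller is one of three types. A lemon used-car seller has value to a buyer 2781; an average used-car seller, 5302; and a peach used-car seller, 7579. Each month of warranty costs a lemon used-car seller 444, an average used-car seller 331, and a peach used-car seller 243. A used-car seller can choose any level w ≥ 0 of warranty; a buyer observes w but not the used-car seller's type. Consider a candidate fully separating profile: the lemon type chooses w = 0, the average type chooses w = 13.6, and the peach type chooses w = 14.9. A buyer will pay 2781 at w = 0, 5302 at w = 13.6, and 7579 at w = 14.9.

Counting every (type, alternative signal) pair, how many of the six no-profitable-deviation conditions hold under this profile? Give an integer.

Lemon (own payoff 2781): to w=13.6 gives 5302 − 444×13.6 = -736.4 → no gain ✓; to w=14.9 gives 7579 − 444×14.9 = 963.4 → no gain ✓.
Peach (own payoff 7579 − 243×14.9 = 3958.3): to w=0 gives 2781 → no gain ✓; to w=13.6 gives 5302 − 243×13.6 = 1997.2 → no gain ✓.
Average (own payoff 5302 − 331×13.6 = 800.4): to w=0 gives 2781 → profitable ✗; to w=14.9 gives 7579 − 331×14.9 = 2647.1 → profitable ✗.
4 of the 6 constraints hold; not an equilibrium.

4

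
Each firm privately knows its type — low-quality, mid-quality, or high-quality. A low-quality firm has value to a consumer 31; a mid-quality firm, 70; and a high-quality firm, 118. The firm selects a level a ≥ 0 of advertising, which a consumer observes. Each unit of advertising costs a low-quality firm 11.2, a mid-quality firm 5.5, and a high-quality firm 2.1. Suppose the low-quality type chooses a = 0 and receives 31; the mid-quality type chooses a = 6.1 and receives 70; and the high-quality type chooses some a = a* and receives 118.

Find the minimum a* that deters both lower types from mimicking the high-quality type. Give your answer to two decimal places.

14.83

Mid-quality type (on-path payoff 70 − 5.5×6.1 = 36.45) won't mimic when 36.45 ≥ 118 − 5.5·a*, i.e. a* ≥ 14.83.
Low-quality type (on-path payoff 31) won't mimic when 31 ≥ 118 − 11.2·a*, i.e. a* ≥ 7.77.
Both must hold, so a* = max(7.77, 14.83) = 14.83. The mid-quality type's constraint binds.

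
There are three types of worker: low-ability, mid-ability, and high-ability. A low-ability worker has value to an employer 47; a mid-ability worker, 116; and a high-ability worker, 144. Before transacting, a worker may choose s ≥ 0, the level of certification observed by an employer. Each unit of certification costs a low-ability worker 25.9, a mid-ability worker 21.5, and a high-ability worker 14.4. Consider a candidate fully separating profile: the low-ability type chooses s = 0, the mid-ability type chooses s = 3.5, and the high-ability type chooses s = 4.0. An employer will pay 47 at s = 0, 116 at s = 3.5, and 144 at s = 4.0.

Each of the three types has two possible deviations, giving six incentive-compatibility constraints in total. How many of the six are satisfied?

Mid-ability (own payoff 116 − 21.5×3.5 = 40.75): to s=0 gives 47 → profitable ✗; to s=4.0 gives 144 − 21.5×4.0 = 58 → profitable ✗.
Low-ability (own payoff 47): to s=3.5 gives 116 − 25.9×3.5 = 25.35 → no gain ✓; to s=4.0 gives 144 − 25.9×4.0 = 40.4 → no gain ✓.
High-ability (own payoff 144 − 14.4×4.0 = 86.4): to s=0 gives 47 → no gain ✓; to s=3.5 gives 116 − 14.4×3.5 = 65.6 → no gain ✓.
4 of the 6 constraints hold; not an equilibrium.

4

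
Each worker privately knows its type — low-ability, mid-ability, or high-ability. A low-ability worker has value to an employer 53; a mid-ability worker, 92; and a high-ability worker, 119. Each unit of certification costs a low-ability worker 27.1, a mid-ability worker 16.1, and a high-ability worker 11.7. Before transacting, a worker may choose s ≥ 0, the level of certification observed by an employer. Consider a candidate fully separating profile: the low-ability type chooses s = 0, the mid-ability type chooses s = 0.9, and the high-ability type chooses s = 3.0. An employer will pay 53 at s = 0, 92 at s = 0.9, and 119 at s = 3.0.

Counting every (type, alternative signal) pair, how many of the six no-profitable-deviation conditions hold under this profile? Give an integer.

High-ability (own payoff 119 − 11.7×3.0 = 83.9): to s=0 gives 53 → no gain ✓; to s=0.9 gives 92 − 11.7×0.9 = 81.47 → no gain ✓.
Low-ability (own payoff 53): to s=0.9 gives 92 − 27.1×0.9 = 67.61 → profitable ✗; to s=3.0 gives 119 − 27.1×3.0 = 37.7 → no gain ✓.
Mid-ability (own payoff 92 − 16.1×0.9 = 77.51): to s=0 gives 53 → no gain ✓; to s=3.0 gives 119 − 16.1×3.0 = 70.7 → no gain ✓.
5 of the 6 constraints hold; not an equilibrium.

5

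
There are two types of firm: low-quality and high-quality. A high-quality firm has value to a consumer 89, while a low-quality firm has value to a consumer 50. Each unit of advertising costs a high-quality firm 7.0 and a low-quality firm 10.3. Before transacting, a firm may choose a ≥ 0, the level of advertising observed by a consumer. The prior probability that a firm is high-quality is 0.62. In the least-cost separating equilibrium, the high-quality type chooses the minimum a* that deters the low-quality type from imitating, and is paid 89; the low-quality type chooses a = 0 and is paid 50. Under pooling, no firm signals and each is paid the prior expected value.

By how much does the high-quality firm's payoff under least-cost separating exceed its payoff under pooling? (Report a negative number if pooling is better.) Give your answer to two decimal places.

Least-cost separating signal: a* solves 50 = 89 − 10.3·a*, so a* = (89 − 50)/10.3 ≈ 3.7864.
High-quality type's separating payoff: 89 − 7.0 × a* = 89 − 7.0 × (89 − 50)/10.3 = 89 − 273/10.3 ≈ 62.4951.
Pooling payoff: 0.62 × 89 + 0.38 × 50 = 74.18.
Difference: 62.4951 − 74.18 = -11.6849, i.e. -11.68 to two decimal places.
The high-quality type would prefer the pooling outcome.

-11.68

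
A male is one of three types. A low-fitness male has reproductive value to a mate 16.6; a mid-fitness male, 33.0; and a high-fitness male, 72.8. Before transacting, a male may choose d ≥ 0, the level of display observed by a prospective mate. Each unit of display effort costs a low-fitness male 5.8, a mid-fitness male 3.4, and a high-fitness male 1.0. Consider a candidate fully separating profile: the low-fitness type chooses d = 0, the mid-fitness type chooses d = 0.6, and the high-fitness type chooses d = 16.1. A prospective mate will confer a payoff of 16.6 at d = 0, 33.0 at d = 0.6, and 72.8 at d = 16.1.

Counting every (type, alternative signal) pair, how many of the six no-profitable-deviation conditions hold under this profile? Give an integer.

High-fitness (own payoff 72.8 − 1.0×16.1 = 56.7): to d=0 gives 16.6 → no gain ✓; to d=0.6 gives 33.0 − 1.0×0.6 = 32.4 → no gain ✓.
Mid-fitness (own payoff 33.0 − 3.4×0.6 = 30.96): to d=0 gives 16.6 → no gain ✓; to d=16.1 gives 72.8 − 3.4×16.1 = 18.06 → no gain ✓.
Low-fitness (own payoff 16.6): to d=0.6 gives 33.0 − 5.8×0.6 = 29.52 → profitable ✗; to d=16.1 gives 72.8 − 5.8×16.1 = -20.58 → no gain ✓.
5 of the 6 constraints hold; not an equilibrium.

5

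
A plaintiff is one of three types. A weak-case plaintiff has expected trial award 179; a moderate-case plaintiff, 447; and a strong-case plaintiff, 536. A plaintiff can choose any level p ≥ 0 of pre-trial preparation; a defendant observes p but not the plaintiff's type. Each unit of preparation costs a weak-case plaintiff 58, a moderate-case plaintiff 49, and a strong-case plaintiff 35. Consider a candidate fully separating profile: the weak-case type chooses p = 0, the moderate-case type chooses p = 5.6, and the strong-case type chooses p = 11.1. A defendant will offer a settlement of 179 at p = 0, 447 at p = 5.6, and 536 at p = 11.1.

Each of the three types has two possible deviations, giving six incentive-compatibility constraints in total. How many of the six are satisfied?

Moderate-case (own payoff 447 − 49×5.6 = 172.6): to p=0 gives 179 → profitable ✗; to p=11.1 gives 536 − 49×11.1 = -7.9 → no gain ✓.
Weak-case (own payoff 179): to p=5.6 gives 447 − 58×5.6 = 122.2 → no gain ✓; to p=11.1 gives 536 − 58×11.1 = -107.8 → no gain ✓.
Strong-case (own payoff 536 − 35×11.1 = 147.5): to p=0 gives 179 → profitable ✗; to p=5.6 gives 447 − 35×5.6 = 251 → profitable ✗.
3 of the 6 constraints hold; not an equilibrium.

3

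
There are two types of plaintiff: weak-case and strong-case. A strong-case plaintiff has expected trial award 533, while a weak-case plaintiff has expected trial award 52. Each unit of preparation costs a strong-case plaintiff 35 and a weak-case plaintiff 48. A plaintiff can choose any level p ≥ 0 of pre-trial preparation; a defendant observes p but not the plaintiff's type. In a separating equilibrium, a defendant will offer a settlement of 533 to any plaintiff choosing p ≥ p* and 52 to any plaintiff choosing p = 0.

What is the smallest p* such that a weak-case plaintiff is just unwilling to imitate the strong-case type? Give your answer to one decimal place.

10.0

A weak-case plaintiff choosing p = 0 receives 52.
Imitating at p* instead would pay 533 at cost 48·p*, netting 533 − 48·p*.
Indifference: 52 = 533 − 48·p*, so p* = (533 − 52) / 48 ≈ 10.0.
This is the weak-case type's binding incentive-compatibility constraint; any p ≥ 10.0 sustains separation on that side.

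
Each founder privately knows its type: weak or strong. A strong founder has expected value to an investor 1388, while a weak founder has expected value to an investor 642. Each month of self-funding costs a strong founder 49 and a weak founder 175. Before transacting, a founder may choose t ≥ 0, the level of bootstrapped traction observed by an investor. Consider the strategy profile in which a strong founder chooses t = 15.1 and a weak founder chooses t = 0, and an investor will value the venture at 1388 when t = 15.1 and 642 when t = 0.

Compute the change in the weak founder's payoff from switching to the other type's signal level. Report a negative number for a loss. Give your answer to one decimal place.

Playing t = 0 the weak founder receives 642.
Deviating to t = 15.1 brings payment 1388 at cost 175 × 15.1 = 2642.5, netting -1254.5.
Gain from deviating: -1254.5 − 642 = -1896.5.
The gain is negative, so the weak type's incentive-compatibility constraint is satisfied.

-1896.5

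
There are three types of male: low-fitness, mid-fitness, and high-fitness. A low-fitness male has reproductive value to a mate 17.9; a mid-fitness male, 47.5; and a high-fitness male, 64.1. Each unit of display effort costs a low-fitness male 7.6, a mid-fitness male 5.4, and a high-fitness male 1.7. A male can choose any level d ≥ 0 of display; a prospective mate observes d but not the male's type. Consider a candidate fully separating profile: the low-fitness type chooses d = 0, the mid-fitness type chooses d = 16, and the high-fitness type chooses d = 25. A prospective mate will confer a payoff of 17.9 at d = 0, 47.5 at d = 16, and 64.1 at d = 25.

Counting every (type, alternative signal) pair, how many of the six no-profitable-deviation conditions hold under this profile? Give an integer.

5

High-fitness (own payoff 64.1 − 1.7×25 = 21.6): to d=0 gives 17.9 → no gain ✓; to d=16 gives 47.5 − 1.7×16 = 20.3 → no gain ✓.
Mid-fitness (own payoff 47.5 − 5.4×16 = -38.9): to d=0 gives 17.9 → profitable ✗; to d=25 gives 64.1 − 5.4×25 = -70.9 → no gain ✓.
Low-fitness (own payoff 17.9): to d=16 gives 47.5 − 7.6×16 = -74.1 → no gain ✓; to d=25 gives 64.1 − 7.6×25 = -125.9 → no gain ✓.
5 of the 6 constraints hold; not an equilibrium.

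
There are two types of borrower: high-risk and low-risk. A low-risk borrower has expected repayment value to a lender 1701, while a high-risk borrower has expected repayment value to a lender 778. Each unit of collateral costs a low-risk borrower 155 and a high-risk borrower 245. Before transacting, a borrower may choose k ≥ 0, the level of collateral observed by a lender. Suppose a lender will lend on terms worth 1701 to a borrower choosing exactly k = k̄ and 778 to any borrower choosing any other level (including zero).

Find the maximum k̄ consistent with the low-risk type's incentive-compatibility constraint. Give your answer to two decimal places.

5.95

Choosing k̄ yields the low-risk type 1701 − 155·k̄; choosing zero yields 778.
The low-risk type is indifferent at 1701 − 155·k̄ = 778, i.e. k̄ = (1701 − 778) / 155 ≈ 5.95.
For any k̄ above 5.95 the low-risk type would rather pool at zero, so separation collapses.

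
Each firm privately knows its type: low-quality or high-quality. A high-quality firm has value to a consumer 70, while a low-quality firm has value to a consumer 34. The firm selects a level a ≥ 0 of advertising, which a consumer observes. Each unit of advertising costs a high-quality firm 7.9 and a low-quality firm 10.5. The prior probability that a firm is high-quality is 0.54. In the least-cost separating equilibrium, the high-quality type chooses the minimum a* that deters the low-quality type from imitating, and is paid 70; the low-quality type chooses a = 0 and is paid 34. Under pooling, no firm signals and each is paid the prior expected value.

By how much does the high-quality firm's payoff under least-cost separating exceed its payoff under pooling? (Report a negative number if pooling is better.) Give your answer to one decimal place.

-10.5

Least-cost separating signal: a* solves 34 = 70 − 10.5·a*, so a* = (70 − 34)/10.5 ≈ 3.4286.
High-quality type's separating payoff: 70 − 7.9 × a* = 70 − 7.9 × (70 − 34)/10.5 = 70 − 284.4/10.5 ≈ 42.914.
Pooling payoff: 0.54 × 70 + 0.46 × 34 = 53.44.
Difference: 42.914 − 53.44 = -10.526, i.e. -10.5 to one decimal place.
The high-quality type would prefer the pooling outcome.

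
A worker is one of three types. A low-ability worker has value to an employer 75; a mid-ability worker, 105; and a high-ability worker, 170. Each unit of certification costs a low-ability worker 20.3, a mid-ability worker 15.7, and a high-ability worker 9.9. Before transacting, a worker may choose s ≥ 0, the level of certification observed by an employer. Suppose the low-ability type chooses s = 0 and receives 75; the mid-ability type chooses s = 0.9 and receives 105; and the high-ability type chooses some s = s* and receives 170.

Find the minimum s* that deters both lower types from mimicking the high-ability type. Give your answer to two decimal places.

5.04

Low-ability type (on-path payoff 75) won't mimic when 75 ≥ 170 − 20.3·s*, i.e. s* ≥ 4.68.
Mid-ability type (on-path payoff 105 − 15.7×0.9 = 90.87) won't mimic when 90.87 ≥ 170 − 15.7·s*, i.e. s* ≥ 5.04.
Both must hold, so s* = max(4.68, 5.04) = 5.04. The mid-ability type's constraint binds.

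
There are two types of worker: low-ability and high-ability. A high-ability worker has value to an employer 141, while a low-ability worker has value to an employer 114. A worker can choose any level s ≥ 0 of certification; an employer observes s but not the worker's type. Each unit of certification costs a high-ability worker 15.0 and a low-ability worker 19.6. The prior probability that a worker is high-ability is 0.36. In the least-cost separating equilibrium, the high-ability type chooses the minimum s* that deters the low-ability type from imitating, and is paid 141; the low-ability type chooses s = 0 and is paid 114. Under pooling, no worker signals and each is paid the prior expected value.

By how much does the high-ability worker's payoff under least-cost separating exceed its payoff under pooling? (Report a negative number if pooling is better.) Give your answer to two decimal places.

Least-cost separating signal: s* solves 114 = 141 − 19.6·s*, so s* = (141 − 114)/19.6 ≈ 1.3776.
High-ability type's separating payoff: 141 − 15.0 × s* = 141 − 15.0 × (141 − 114)/19.6 = 141 − 405/19.6 ≈ 120.3367.
Pooling payoff: 0.36 × 141 + 0.64 × 114 = 123.72.
Difference: 120.3367 − 123.72 = -3.3833, i.e. -3.38 to two decimal places.
The high-ability type would prefer the pooling outcome.

-3.38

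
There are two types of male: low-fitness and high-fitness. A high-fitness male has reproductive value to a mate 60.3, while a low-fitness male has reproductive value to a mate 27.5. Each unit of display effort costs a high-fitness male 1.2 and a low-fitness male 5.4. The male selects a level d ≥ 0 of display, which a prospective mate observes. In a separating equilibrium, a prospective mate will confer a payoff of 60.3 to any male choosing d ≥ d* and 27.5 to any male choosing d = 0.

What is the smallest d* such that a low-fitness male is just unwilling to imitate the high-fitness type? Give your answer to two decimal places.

A low-fitness male choosing d = 0 receives 27.5.
Imitating at d* instead would pay 60.3 at cost 5.4·d*, netting 60.3 − 5.4·d*.
Indifference: 27.5 = 60.3 − 5.4·d*, so d* = (60.3 − 27.5) / 5.4 ≈ 6.07.
At d* the low-fitness type's incentive constraint just binds; the high-fitness type strictly prefers d* since its per-unit cost is lower.

6.07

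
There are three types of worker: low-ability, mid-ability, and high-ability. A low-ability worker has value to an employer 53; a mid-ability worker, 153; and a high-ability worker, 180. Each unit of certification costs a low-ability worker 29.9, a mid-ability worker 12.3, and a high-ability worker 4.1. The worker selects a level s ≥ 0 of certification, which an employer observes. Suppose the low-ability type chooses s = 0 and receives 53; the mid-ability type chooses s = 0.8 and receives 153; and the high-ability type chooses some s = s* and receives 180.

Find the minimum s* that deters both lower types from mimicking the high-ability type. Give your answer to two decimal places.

4.25

Low-ability type (on-path payoff 53) won't mimic when 53 ≥ 180 − 29.9·s*, i.e. s* ≥ 4.25.
Mid-ability type (on-path payoff 153 − 12.3×0.8 = 143.16) won't mimic when 143.16 ≥ 180 − 12.3·s*, i.e. s* ≥ 3.00.
Both must hold, so s* = max(4.25, 3.00) = 4.25. The low-ability type's constraint binds.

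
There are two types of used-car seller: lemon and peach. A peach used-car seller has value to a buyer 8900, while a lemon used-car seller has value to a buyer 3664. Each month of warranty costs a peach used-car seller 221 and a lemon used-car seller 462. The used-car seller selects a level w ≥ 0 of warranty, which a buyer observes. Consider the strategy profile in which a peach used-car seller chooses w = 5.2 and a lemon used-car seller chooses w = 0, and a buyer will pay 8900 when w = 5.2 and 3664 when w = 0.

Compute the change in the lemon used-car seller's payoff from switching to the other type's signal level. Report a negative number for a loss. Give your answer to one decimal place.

Playing w = 0 the lemon used-car seller receives 3664.
Deviating to w = 5.2 brings payment 8900 at cost 462 × 5.2 = 2402.4, netting 6497.6.
Gain from deviating: 6497.6 − 3664 = 2833.6.
The gain is positive, so the lemon type's incentive-compatibility constraint is violated — this profile is not a separating equilibrium.

2833.6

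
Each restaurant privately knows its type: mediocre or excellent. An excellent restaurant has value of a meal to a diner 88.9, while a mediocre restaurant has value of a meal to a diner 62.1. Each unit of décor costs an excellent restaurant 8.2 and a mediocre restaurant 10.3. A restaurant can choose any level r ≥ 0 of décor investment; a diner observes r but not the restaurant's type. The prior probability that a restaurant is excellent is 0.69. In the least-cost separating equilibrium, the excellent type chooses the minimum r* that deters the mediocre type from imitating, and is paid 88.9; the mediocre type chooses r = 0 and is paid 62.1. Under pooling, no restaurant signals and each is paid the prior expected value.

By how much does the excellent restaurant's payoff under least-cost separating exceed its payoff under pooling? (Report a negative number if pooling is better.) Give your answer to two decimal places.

Least-cost separating signal: r* solves 62.1 = 88.9 − 10.3·r*, so r* = (88.9 − 62.1)/10.3 ≈ 2.6019.
Excellent type's separating payoff: 88.9 − 8.2 × r* = 88.9 − 8.2 × (88.9 − 62.1)/10.3 = 88.9 − 219.76/10.3 ≈ 67.5641.
Pooling payoff: 0.69 × 88.9 + 0.31 × 62.1 = 80.592.
Difference: 67.5641 − 80.592 = -13.0279, i.e. -13.03 to two decimal places.
The excellent type would prefer the pooling outcome.

-13.03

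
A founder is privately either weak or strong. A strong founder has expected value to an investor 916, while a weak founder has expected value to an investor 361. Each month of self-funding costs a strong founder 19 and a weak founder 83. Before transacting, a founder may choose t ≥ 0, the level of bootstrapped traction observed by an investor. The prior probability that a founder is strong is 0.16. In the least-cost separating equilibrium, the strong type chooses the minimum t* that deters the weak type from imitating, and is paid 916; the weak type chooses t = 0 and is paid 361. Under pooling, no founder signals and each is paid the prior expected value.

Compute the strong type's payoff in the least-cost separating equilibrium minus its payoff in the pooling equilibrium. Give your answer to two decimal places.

Least-cost separating signal: t* solves 361 = 916 − 83·t*, so t* = (916 − 361)/83 ≈ 6.6867.
Strong type's separating payoff: 916 − 19 × t* = 916 − 19 × (916 − 361)/83 = 916 − 10545/83 ≈ 788.9518.
Pooling payoff: 0.16 × 916 + 0.84 × 361 = 449.8.
Difference: 788.9518 − 449.8 = 339.1518, i.e. 339.15 to two decimal places.
The strong type prefers to separate.

339.15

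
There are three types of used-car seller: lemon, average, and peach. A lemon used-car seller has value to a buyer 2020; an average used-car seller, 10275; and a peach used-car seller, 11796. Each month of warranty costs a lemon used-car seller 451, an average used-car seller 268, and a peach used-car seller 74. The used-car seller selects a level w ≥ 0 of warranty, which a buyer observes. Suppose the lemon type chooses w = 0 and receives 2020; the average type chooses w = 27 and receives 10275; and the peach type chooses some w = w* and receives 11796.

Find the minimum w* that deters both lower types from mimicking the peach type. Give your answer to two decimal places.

Average type (on-path payoff 10275 − 268×27 = 3039) won't mimic when 3039 ≥ 11796 − 268·w*, i.e. w* ≥ 32.68.
Lemon type (on-path payoff 2020) won't mimic when 2020 ≥ 11796 − 451·w*, i.e. w* ≥ 21.68.
Both must hold, so w* = max(21.68, 32.68) = 32.68. The average type's constraint binds.

32.68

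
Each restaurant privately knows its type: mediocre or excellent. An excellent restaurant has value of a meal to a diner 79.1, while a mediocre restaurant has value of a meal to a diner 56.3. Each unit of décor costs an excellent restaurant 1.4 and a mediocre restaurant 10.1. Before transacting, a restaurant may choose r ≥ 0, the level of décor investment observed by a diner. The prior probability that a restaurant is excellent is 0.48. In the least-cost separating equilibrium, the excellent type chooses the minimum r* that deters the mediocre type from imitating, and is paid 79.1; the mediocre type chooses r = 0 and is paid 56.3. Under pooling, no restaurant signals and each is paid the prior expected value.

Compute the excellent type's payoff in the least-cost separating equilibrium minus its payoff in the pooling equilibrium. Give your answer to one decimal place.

Least-cost separating signal: r* solves 56.3 = 79.1 − 10.1·r*, so r* = (79.1 − 56.3)/10.1 ≈ 2.2574.
Excellent type's separating payoff: 79.1 − 1.4 × r* = 79.1 − 1.4 × (79.1 − 56.3)/10.1 = 79.1 − 31.92/10.1 ≈ 75.940.
Pooling payoff: 0.48 × 79.1 + 0.52 × 56.3 = 67.244.
Difference: 75.940 − 67.244 = 8.696, i.e. 8.7 to one decimal place.
The excellent type prefers to separate.

8.7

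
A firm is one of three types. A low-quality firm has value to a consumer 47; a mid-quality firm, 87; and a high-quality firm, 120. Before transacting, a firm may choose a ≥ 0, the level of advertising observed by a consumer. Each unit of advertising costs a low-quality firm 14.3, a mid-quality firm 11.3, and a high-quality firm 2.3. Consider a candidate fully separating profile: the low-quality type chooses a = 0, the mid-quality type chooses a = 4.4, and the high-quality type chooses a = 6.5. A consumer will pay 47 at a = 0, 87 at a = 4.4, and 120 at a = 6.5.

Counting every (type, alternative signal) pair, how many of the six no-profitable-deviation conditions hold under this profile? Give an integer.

Mid-quality (own payoff 87 − 11.3×4.4 = 37.28): to a=0 gives 47 → profitable ✗; to a=6.5 gives 120 − 11.3×6.5 = 46.55 → profitable ✗.
Low-quality (own payoff 47): to a=4.4 gives 87 − 14.3×4.4 = 24.08 → no gain ✓; to a=6.5 gives 120 − 14.3×6.5 = 27.05 → no gain ✓.
High-quality (own payoff 120 − 2.3×6.5 = 105.05): to a=0 gives 47 → no gain ✓; to a=4.4 gives 87 − 2.3×4.4 = 76.88 → no gain ✓.
4 of the 6 constraints hold; not an equilibrium.

4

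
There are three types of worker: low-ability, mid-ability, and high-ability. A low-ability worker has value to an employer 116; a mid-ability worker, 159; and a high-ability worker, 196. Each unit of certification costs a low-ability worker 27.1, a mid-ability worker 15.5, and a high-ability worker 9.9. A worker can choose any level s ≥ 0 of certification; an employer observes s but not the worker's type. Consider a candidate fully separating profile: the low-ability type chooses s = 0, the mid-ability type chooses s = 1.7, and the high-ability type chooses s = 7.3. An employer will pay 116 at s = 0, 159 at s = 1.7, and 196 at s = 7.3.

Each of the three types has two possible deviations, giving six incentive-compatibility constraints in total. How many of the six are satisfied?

Low-ability (own payoff 116): to s=1.7 gives 159 − 27.1×1.7 = 112.93 → no gain ✓; to s=7.3 gives 196 − 27.1×7.3 = -1.83 → no gain ✓.
High-ability (own payoff 196 − 9.9×7.3 = 123.73): to s=0 gives 116 → no gain ✓; to s=1.7 gives 159 − 9.9×1.7 = 142.17 → profitable ✗.
Mid-ability (own payoff 159 − 15.5×1.7 = 132.65): to s=0 gives 116 → no gain ✓; to s=7.3 gives 196 − 15.5×7.3 = 82.85 → no gain ✓.
5 of the 6 constraints hold; not an equilibrium.

5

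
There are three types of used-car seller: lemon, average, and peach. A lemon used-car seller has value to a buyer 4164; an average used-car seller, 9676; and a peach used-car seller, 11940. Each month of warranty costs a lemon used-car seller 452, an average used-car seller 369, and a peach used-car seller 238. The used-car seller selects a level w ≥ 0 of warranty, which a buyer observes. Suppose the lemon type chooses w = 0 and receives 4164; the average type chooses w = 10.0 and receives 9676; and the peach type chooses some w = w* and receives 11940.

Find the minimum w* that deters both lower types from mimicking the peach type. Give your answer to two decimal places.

Lemon type (on-path payoff 4164) won't mimic when 4164 ≥ 11940 − 452·w*, i.e. w* ≥ 17.20.
Average type (on-path payoff 9676 − 369×10.0 = 5986) won't mimic when 5986 ≥ 11940 − 369·w*, i.e. w* ≥ 16.14.
Both must hold, so w* = max(17.20, 16.14) = 17.20. The lemon type's constraint binds.

17.20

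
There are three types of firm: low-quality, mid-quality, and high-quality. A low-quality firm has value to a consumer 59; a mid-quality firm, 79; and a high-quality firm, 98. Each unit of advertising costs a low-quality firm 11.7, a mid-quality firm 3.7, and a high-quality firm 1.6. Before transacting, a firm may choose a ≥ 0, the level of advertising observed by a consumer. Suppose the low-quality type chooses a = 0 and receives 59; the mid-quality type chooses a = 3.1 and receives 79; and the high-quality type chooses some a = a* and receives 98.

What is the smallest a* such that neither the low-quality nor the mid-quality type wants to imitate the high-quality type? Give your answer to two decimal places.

Low-quality type (on-path payoff 59) won't mimic when 59 ≥ 98 − 11.7·a*, i.e. a* ≥ 3.33.
Mid-quality type (on-path payoff 79 − 3.7×3.1 = 67.53) won't mimic when 67.53 ≥ 98 − 3.7·a*, i.e. a* ≥ 8.24.
Both must hold, so a* = max(3.33, 8.24) = 8.24. The mid-quality type's constraint binds.

8.24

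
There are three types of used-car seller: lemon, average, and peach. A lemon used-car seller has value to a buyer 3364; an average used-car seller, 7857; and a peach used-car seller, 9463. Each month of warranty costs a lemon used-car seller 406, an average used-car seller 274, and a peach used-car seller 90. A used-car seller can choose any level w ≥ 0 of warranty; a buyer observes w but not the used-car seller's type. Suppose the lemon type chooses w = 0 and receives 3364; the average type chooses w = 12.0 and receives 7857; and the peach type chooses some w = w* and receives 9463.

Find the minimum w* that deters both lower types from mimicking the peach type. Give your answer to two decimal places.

Average type (on-path payoff 7857 − 274×12.0 = 4569) won't mimic when 4569 ≥ 9463 − 274·w*, i.e. w* ≥ 17.86.
Lemon type (on-path payoff 3364) won't mimic when 3364 ≥ 9463 − 406·w*, i.e. w* ≥ 15.02.
Both must hold, so w* = max(15.02, 17.86) = 17.86. The average type's constraint binds.

17.86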